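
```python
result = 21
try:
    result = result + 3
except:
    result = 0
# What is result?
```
24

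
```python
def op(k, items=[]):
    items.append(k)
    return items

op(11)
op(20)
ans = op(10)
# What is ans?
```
[11, 20, 10]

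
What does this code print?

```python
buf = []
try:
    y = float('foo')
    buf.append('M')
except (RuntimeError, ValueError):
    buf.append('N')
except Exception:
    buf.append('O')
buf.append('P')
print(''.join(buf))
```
NP

ValueError matches tuple containing it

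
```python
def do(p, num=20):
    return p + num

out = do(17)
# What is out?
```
37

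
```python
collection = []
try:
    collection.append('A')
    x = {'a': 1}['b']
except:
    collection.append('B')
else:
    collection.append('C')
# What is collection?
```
['A', 'B']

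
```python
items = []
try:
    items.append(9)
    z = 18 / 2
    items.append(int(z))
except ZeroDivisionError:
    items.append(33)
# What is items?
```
[9, 9]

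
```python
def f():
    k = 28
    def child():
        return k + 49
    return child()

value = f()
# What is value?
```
77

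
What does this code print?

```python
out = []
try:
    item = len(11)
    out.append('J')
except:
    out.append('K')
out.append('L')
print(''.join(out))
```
KL

Exception raised in try, caught by bare except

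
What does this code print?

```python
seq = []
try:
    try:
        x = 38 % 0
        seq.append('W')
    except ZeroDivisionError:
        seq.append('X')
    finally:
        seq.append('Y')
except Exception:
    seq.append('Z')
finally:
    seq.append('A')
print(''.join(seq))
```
XYA

Both finally blocks run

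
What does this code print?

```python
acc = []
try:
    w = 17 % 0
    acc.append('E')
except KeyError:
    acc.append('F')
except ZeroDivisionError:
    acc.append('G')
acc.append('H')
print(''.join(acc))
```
GH

ZeroDivisionError is caught by its specific handler, not KeyError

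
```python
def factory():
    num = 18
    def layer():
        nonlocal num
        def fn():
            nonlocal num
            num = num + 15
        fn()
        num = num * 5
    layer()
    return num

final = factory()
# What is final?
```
165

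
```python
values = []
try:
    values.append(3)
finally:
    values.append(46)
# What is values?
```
[3, 46]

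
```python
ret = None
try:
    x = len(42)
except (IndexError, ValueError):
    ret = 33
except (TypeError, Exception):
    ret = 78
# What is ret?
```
78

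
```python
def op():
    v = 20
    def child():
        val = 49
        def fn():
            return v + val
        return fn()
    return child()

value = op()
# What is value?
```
69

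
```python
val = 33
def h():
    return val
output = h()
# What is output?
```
33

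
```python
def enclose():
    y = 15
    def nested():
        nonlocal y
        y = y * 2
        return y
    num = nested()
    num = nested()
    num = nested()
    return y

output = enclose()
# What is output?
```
120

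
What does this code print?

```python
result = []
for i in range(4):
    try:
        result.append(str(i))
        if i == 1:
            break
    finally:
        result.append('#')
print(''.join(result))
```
0#1#

finally runs even when breaking out of loop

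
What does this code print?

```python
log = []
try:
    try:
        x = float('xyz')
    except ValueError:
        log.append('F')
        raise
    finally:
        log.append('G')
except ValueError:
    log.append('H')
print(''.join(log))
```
FGH

finally runs before re-raised exception propagates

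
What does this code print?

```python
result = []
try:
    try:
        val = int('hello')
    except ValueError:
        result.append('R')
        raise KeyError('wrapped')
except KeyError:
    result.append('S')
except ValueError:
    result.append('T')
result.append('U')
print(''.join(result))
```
RSU

KeyError raised and caught, original ValueError not re-raised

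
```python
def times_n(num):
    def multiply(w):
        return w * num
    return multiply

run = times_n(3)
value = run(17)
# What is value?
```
51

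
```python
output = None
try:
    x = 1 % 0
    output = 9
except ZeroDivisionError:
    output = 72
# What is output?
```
72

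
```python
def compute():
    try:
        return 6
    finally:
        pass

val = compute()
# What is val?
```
6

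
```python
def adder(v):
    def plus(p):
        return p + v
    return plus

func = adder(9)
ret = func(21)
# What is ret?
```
30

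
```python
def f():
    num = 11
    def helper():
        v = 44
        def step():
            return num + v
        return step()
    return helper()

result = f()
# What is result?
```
55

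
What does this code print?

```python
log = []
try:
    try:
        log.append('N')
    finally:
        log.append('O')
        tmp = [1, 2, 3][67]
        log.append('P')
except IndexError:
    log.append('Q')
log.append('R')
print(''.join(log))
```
NOQR

Exception in inner finally caught by outer except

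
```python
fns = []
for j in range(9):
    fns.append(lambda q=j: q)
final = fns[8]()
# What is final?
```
8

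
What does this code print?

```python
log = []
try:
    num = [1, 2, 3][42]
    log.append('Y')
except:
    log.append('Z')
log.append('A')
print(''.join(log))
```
ZA

Exception raised in try, caught by bare except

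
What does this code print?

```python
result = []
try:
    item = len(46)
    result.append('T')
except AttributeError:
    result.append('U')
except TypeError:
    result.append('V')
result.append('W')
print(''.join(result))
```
VW

TypeError is caught by its specific handler, not AttributeError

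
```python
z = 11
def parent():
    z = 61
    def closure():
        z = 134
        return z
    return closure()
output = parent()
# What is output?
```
134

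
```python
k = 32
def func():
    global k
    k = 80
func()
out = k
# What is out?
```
80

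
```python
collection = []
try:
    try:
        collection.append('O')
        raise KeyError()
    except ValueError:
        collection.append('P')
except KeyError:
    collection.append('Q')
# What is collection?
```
['O', 'Q']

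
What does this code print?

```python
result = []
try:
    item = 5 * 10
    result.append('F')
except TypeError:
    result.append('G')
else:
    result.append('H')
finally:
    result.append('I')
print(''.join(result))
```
FHI

else runs before finally when no exception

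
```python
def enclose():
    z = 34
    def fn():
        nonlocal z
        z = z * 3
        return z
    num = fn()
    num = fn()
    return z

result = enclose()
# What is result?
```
306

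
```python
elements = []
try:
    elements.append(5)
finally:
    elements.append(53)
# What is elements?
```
[5, 53]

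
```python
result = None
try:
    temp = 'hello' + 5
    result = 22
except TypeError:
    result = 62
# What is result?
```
62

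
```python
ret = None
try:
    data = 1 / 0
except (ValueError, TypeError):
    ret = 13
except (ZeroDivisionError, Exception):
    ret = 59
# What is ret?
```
59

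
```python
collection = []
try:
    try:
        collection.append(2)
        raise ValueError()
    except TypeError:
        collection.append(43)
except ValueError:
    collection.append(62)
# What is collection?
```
[2, 62]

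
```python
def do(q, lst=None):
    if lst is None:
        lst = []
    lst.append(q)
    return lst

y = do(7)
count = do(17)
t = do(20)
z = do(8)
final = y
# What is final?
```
[7]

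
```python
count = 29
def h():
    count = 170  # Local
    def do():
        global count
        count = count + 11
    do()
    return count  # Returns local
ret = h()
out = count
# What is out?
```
40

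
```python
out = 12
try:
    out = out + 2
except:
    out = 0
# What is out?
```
14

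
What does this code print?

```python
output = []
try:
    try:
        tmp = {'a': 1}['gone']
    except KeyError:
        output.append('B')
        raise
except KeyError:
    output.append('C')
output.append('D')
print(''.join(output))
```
BCD

raise without argument re-raises current exception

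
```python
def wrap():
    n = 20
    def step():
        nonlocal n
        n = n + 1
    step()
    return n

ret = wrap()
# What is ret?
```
21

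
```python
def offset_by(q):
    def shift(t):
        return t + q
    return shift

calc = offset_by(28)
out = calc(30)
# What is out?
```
58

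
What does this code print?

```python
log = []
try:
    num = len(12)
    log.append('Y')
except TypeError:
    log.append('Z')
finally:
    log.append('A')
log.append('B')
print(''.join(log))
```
ZAB

finally always runs, even after exception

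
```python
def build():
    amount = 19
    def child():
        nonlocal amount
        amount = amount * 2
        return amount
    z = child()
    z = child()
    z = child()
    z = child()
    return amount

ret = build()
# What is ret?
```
304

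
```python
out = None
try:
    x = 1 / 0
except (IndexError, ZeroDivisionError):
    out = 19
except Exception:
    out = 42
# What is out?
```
19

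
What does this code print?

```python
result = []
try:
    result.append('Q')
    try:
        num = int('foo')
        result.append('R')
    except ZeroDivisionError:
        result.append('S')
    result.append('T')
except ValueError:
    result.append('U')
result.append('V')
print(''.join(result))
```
QUV

Inner handler doesn't match, propagates to outer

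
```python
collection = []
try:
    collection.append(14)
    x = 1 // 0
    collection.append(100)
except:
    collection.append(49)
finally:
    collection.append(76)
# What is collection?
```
[14, 49, 76]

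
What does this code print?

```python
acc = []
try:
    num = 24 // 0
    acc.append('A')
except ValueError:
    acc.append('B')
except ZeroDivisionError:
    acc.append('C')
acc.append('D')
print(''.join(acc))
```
CD

ZeroDivisionError is caught by its specific handler, not ValueError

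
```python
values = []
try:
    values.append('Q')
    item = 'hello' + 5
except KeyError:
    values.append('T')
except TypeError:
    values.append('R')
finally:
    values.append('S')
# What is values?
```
['Q', 'R', 'S']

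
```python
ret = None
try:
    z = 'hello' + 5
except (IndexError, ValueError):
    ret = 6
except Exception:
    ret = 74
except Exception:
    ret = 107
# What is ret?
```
74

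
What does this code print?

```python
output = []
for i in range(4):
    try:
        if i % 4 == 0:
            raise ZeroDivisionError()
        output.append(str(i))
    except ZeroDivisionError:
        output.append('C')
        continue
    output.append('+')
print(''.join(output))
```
C1+2+3+

continue in except skips rest of loop body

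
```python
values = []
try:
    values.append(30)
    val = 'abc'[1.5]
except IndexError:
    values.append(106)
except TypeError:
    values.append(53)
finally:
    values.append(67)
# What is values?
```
[30, 53, 67]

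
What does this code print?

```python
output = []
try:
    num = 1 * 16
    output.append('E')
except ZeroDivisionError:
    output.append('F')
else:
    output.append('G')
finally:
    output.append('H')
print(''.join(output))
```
EGH

else runs before finally when no exception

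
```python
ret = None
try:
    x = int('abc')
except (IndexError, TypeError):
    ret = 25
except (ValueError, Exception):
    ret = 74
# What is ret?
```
74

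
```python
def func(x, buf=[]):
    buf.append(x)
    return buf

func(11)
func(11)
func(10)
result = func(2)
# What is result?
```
[11, 11, 10, 2]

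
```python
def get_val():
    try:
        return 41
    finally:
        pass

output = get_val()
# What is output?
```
41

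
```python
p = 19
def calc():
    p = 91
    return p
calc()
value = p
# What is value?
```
19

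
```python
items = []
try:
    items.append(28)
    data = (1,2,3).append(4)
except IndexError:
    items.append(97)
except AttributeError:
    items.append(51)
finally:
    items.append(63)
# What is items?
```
[28, 51, 63]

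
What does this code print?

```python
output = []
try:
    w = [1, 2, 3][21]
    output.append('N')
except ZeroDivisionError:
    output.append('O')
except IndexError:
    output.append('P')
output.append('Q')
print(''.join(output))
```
PQ

IndexError is caught by its specific handler, not ZeroDivisionError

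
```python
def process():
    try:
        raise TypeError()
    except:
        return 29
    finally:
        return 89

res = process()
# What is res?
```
89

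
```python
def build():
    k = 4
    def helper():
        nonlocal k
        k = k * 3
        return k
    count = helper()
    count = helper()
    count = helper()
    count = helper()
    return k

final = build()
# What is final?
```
324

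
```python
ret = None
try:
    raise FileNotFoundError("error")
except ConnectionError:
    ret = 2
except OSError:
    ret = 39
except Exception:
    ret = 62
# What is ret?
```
39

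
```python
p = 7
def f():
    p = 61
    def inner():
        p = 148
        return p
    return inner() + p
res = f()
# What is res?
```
209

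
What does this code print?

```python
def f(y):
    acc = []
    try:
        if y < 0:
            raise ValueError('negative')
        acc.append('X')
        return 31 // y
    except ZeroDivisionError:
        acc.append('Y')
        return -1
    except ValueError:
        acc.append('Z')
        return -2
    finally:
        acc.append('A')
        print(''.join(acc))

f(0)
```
XYA

y=0 causes ZeroDivisionError, caught, finally prints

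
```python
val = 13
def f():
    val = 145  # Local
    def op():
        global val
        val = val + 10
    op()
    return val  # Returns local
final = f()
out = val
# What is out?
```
23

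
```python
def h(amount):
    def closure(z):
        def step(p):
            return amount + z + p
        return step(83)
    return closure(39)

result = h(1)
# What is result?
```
123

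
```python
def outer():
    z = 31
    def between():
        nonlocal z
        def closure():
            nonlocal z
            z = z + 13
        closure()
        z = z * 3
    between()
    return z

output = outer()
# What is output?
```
132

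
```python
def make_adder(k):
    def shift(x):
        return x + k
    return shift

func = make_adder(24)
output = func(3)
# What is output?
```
27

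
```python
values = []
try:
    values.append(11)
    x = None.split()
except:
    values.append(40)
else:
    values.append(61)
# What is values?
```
[11, 40]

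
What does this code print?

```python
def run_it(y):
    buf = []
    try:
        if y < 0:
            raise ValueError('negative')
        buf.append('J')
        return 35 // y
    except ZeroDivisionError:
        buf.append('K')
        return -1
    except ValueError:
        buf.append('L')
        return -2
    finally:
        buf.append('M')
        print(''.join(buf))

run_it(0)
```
JKM

y=0 causes ZeroDivisionError, caught, finally prints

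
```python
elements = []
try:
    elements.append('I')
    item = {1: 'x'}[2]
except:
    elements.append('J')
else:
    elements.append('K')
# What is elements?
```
['I', 'J']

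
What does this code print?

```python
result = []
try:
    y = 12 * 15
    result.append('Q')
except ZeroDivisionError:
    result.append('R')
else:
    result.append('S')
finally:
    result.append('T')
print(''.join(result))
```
QST

else runs before finally when no exception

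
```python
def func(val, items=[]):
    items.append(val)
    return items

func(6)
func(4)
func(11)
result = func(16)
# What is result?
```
[6, 4, 11, 16]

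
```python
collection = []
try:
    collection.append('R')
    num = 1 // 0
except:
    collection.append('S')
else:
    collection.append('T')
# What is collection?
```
['R', 'S']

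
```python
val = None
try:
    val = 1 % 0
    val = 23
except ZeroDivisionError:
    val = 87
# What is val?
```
87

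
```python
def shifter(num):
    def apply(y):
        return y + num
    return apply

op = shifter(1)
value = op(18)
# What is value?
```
19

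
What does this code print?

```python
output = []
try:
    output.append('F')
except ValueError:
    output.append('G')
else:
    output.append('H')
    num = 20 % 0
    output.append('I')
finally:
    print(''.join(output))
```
FH

Try succeeds, else appends 'H', ZeroDivisionError in else is uncaught, finally prints before exception propagates ('I' never appended)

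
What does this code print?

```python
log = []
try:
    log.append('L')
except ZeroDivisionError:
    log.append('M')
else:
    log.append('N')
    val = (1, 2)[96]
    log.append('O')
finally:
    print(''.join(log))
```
LN

Try succeeds, else appends 'N', IndexError in else is uncaught, finally prints before exception propagates ('O' never appended)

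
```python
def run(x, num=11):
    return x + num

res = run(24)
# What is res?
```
35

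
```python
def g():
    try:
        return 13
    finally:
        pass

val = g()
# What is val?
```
13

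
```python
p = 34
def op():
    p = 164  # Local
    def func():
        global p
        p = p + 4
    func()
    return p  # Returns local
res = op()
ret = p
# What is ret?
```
38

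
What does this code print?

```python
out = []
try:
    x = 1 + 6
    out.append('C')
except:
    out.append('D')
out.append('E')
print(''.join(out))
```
CE

No exception, try block completes normally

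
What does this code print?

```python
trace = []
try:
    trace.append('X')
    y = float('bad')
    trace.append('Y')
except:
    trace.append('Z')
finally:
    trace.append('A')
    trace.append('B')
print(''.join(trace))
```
XZAB

Code before exception runs, then except, then all of finally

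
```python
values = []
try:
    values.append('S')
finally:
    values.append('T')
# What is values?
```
['S', 'T']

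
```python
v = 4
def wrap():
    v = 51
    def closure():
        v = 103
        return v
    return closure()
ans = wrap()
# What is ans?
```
103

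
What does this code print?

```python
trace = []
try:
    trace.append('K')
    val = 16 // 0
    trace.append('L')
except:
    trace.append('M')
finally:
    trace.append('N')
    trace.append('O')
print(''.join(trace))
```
KMNO

Code before exception runs, then except, then all of finally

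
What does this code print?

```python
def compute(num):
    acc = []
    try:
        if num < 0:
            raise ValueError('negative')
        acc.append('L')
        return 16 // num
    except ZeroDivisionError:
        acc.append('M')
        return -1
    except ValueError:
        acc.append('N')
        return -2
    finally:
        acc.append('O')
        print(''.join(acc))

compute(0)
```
LMO

num=0 causes ZeroDivisionError, caught, finally prints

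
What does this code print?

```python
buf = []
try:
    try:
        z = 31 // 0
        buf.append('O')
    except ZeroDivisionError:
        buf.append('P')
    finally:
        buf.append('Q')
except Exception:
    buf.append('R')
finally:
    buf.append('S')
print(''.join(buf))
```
PQS

Both finally blocks run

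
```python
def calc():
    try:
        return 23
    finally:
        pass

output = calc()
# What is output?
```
23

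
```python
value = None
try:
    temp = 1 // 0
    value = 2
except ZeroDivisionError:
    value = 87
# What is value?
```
87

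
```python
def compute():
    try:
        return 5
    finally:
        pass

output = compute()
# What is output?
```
5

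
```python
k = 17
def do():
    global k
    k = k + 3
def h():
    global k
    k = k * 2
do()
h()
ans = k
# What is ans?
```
40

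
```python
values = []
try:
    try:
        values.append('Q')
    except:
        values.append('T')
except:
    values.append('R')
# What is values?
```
['Q']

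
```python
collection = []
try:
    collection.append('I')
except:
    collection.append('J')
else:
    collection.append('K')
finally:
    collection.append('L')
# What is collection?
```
['I', 'K', 'L']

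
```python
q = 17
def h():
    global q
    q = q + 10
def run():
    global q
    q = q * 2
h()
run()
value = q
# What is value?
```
54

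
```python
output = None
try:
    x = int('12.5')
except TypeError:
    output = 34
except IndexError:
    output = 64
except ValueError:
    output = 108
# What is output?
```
108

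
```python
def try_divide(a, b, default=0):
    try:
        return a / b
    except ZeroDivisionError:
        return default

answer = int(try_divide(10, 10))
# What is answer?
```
1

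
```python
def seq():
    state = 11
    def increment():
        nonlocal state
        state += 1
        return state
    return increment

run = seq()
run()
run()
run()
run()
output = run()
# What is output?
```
16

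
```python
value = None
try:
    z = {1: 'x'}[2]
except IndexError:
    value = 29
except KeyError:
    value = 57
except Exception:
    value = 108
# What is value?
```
57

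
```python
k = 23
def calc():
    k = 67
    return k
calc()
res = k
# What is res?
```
23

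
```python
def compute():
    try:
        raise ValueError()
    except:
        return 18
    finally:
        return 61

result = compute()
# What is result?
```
61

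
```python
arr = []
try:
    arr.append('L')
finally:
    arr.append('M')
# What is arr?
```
['L', 'M']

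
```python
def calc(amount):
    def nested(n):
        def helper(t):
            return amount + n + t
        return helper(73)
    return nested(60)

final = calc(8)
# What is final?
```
141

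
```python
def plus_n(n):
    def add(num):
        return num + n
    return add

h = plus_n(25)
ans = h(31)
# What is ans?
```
56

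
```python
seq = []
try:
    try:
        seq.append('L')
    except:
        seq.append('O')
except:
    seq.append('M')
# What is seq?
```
['L']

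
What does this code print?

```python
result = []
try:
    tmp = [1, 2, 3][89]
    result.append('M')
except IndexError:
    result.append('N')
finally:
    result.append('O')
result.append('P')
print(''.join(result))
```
NOP

finally always runs, even after exception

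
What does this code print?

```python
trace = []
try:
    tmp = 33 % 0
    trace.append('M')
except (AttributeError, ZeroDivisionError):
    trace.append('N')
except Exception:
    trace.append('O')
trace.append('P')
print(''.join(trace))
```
NP

ZeroDivisionError matches tuple containing it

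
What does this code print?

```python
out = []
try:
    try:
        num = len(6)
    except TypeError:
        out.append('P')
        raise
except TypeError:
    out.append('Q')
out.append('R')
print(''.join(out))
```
PQR

raise without argument re-raises current exception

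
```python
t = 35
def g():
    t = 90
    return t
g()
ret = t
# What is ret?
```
35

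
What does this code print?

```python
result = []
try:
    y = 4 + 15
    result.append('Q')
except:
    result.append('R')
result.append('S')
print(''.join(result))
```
QS

No exception, try block completes normally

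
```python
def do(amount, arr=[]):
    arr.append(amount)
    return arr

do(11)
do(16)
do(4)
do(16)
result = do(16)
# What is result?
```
[11, 16, 4, 16, 16]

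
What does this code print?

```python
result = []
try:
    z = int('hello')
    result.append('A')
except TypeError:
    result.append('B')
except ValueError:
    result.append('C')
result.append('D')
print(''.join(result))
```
CD

ValueError is caught by its specific handler, not TypeError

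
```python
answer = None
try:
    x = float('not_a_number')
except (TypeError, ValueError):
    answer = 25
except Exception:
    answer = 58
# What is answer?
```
25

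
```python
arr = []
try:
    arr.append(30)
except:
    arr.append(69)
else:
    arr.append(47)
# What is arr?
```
[30, 47]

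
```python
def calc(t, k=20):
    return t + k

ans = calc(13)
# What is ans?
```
33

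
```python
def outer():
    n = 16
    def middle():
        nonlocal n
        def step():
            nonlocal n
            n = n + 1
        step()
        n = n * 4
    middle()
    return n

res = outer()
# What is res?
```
68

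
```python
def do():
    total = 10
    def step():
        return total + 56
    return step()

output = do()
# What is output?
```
66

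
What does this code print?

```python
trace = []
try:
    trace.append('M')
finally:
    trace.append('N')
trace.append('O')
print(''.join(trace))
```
MNO

try/finally without except, no exception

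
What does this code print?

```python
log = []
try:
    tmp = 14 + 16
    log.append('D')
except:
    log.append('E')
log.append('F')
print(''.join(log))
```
DF

No exception, try block completes normally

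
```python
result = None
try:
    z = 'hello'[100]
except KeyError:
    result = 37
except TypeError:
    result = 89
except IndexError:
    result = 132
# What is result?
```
132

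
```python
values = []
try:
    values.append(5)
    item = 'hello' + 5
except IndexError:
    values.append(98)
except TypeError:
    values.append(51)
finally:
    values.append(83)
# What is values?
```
[5, 51, 83]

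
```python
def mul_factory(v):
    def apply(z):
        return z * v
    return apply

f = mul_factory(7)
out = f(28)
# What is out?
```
196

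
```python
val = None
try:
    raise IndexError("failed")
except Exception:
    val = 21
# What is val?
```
21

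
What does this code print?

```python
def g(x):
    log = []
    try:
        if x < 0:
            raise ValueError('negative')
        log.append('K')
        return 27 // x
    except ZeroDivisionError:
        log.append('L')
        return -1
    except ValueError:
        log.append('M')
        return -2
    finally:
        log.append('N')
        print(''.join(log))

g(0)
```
KLN

x=0 causes ZeroDivisionError, caught, finally prints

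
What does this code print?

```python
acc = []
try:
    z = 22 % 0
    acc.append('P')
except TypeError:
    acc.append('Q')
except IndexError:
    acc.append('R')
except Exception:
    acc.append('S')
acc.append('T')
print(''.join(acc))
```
ST

ZeroDivisionError not specifically caught, falls to Exception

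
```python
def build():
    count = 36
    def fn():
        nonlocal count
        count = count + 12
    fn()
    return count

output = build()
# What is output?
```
48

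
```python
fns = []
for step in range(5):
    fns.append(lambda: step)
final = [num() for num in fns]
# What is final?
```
[4, 4, 4, 4, 4]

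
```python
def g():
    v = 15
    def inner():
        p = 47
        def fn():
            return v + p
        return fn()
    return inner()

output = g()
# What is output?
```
62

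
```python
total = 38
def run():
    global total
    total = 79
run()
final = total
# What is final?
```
79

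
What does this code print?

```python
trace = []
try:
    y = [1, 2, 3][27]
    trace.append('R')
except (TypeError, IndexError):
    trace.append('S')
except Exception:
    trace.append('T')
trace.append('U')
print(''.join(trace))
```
SU

IndexError matches tuple containing it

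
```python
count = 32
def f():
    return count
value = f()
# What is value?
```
32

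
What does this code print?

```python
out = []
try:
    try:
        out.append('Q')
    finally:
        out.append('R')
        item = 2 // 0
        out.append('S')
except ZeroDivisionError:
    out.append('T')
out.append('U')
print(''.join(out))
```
QRTU

Exception in inner finally caught by outer except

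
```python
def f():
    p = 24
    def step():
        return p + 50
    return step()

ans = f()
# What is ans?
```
74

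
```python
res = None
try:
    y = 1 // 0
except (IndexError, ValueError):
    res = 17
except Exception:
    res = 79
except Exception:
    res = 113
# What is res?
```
79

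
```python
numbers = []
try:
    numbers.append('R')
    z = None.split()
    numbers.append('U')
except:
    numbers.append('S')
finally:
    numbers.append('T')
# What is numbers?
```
['R', 'S', 'T']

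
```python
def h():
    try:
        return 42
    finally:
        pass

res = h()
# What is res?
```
42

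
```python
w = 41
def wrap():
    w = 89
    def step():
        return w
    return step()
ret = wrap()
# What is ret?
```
89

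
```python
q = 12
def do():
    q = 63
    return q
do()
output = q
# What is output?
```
12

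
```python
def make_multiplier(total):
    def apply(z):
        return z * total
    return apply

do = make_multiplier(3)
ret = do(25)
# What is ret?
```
75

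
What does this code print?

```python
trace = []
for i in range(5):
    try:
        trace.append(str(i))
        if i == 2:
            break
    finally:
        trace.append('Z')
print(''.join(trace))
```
0Z1Z2Z

finally runs even when breaking out of loop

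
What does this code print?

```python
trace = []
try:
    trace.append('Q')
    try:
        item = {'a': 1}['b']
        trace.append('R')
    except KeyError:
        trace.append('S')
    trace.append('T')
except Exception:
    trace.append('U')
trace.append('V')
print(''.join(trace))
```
QSTV

Inner exception caught by inner handler, outer continues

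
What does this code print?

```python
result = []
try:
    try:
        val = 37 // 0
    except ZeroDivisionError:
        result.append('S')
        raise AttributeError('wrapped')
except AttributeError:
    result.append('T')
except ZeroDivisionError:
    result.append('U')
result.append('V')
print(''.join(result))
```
STV

AttributeError raised and caught, original ZeroDivisionError not re-raised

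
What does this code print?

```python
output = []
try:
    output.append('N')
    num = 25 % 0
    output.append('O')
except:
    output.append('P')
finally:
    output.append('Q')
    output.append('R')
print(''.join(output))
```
NPQR

Code before exception runs, then except, then all of finally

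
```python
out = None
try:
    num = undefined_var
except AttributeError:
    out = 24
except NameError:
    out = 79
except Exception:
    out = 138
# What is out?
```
79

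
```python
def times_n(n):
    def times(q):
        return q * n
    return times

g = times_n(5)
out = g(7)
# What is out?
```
35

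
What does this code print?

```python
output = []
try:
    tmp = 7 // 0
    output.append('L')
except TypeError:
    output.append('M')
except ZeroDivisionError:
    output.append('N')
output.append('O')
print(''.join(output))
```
NO

ZeroDivisionError is caught by its specific handler, not TypeError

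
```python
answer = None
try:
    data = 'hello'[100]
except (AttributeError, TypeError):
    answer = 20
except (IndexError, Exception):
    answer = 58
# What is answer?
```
58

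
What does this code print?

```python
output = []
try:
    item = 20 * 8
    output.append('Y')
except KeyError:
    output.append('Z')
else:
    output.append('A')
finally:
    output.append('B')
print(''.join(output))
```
YAB

else runs before finally when no exception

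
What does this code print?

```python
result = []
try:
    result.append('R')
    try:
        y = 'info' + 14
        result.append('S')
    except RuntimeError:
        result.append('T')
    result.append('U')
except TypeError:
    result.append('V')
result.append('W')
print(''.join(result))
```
RVW

Inner handler doesn't match, propagates to outer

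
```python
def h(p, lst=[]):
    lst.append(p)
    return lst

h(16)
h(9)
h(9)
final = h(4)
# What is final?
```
[16, 9, 9, 4]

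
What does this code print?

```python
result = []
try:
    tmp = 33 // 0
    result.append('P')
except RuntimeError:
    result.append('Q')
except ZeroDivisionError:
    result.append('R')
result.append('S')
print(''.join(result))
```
RS

ZeroDivisionError is caught by its specific handler, not RuntimeError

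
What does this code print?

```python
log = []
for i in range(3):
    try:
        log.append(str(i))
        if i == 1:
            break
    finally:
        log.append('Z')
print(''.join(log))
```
0Z1Z

finally runs even when breaking out of loop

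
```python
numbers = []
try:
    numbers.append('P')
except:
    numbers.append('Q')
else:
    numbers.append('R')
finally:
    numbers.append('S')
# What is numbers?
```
['P', 'R', 'S']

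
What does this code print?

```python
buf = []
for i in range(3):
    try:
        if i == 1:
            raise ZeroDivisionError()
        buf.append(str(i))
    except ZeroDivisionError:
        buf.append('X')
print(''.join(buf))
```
0X2

Exception on i=1 caught, loop continues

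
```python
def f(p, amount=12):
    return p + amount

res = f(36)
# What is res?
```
48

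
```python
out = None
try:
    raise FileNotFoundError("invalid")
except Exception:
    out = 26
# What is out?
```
26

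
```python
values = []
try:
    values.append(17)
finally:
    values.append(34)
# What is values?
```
[17, 34]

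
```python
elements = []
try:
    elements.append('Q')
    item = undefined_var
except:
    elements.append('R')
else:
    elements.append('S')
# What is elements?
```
['Q', 'R']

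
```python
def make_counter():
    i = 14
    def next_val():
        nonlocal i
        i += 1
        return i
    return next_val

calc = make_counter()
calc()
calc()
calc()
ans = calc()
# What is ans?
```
18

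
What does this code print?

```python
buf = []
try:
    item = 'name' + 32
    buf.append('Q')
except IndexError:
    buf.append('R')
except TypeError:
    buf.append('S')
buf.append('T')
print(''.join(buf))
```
ST

TypeError is caught by its specific handler, not IndexError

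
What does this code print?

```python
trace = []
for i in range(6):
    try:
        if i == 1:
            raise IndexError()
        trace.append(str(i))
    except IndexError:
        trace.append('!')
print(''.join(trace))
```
0!2345

Exception on i=1 caught, loop continues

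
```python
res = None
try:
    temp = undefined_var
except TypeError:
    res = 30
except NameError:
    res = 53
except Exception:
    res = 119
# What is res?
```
53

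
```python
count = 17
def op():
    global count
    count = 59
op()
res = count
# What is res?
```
59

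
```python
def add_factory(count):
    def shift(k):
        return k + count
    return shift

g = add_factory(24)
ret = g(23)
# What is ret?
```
47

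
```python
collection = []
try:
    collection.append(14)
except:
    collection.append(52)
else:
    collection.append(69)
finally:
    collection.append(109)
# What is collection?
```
[14, 69, 109]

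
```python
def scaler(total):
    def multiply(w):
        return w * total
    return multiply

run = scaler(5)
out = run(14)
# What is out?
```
70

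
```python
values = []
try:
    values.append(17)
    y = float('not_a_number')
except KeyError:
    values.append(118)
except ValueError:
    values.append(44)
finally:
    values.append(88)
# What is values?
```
[17, 44, 88]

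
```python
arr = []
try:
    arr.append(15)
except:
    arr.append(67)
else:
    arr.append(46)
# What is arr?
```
[15, 46]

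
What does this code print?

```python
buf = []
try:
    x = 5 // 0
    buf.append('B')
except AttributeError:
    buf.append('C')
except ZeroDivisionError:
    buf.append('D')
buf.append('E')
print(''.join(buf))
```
DE

ZeroDivisionError is caught by its specific handler, not AttributeError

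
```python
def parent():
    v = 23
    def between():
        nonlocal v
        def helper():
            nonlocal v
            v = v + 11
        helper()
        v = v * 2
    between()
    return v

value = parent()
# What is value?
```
68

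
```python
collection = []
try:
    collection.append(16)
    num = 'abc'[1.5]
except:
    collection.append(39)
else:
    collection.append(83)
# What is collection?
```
[16, 39]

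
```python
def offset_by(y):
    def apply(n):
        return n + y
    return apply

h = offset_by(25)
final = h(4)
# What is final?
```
29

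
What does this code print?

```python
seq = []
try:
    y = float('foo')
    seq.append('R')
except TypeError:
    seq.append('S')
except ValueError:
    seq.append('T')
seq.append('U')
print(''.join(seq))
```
TU

ValueError is caught by its specific handler, not TypeError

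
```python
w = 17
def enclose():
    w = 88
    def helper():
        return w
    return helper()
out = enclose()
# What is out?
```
88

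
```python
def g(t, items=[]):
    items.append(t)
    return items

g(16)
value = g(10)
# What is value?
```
[16, 10]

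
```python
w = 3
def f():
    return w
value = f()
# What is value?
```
3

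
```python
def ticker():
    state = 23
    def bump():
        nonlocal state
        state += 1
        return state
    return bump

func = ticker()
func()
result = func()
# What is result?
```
25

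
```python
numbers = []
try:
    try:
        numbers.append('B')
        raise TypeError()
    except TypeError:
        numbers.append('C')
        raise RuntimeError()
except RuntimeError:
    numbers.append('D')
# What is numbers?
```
['B', 'C', 'D']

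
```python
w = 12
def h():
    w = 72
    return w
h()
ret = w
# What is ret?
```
12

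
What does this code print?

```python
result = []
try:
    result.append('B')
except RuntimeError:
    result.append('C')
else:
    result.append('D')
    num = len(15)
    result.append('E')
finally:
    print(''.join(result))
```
BD

Try succeeds, else appends 'D', TypeError in else is uncaught, finally prints before exception propagates ('E' never appended)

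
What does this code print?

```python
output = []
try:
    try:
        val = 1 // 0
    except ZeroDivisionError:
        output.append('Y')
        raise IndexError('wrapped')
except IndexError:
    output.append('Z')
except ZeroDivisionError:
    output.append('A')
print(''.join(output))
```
YZ

New IndexError raised, caught by outer IndexError handler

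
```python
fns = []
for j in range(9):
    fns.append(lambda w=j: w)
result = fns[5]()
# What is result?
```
5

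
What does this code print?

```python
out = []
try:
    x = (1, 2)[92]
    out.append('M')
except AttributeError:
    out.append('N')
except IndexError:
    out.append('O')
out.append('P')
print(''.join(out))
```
OP

IndexError is caught by its specific handler, not AttributeError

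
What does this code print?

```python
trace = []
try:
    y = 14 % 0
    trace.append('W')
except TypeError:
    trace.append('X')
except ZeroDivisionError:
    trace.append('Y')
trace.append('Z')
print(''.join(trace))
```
YZ

ZeroDivisionError is caught by its specific handler, not TypeError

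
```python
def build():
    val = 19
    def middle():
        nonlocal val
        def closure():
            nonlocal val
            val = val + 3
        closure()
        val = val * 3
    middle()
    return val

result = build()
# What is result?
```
66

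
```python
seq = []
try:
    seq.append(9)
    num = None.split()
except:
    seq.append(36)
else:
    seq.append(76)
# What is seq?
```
[9, 36]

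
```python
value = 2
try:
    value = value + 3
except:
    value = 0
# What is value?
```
5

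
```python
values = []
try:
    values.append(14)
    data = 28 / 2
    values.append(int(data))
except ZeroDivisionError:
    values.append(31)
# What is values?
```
[14, 14]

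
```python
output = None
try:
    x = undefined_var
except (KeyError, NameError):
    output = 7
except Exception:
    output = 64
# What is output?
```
7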